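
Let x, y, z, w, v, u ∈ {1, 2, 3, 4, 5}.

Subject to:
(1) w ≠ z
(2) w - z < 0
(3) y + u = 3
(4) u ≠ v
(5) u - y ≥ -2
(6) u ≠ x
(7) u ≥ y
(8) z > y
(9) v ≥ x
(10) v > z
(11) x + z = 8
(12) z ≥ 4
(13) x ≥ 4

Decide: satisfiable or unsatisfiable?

Take x = 4, y = 1, z = 4, w = 1, v = 5, u = 2. Then constraint 2: w - z = -3; constraint 3: y + u = 3, and every other listed constraint is also met.

Satisfiable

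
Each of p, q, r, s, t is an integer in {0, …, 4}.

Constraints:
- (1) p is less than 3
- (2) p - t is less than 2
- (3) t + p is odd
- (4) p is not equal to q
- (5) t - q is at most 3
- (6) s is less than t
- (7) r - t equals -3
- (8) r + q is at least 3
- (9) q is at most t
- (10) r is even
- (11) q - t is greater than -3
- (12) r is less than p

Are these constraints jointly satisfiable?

Satisfiable

The assignment p = 2, q = 3, r = 0, s = 2, t = 3 works:
  constraint 2 holds since p - t = -1.
  constraint 5 holds since t - q = 0.
The rest check out directly.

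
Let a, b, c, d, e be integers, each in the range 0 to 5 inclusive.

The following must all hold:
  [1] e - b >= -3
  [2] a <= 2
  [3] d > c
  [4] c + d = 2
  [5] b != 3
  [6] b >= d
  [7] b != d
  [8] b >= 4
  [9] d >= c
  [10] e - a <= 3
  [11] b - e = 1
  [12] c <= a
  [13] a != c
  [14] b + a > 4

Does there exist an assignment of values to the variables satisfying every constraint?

Satisfiable

Try a = 1, b = 4, c = 0, d = 2, e = 3.
Check constraint 1: e - b = -1; constraint 4: c + d = 2; constraint 10: e - a = 2. The remaining constraints are straightforward to verify.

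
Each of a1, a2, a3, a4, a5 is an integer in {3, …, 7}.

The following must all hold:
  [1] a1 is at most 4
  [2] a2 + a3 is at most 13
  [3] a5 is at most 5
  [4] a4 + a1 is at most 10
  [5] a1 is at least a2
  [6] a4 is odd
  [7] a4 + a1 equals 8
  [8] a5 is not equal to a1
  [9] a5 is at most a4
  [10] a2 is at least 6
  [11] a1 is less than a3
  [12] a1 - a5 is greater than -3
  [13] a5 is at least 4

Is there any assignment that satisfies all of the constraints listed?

From constraints 9 and 13: a4 ≥ a5 ≥ 4. From constraints 5 and 10: a1 ≥ a2 ≥ 6. Hence a4 + a1 ≥ 10. But constraint 7 requires a4 + a1 = 8, and 8 < 10. Contradiction.

Unsatisfiable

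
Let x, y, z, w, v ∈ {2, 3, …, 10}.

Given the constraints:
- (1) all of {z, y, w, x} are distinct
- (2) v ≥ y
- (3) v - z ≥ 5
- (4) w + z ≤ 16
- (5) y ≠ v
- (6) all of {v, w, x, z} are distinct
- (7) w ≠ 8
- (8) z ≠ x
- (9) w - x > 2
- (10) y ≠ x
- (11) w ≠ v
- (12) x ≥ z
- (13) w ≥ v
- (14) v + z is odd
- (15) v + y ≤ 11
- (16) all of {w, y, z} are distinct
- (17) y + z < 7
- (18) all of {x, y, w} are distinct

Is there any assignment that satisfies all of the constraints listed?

One satisfying assignment is x = 6, y = 2, z = 3, w = 10, v = 8.
For the less obvious constraints — constraint 3: v - z = 5; constraint 4: w + z = 13 — and the others hold by inspection.

Satisfiable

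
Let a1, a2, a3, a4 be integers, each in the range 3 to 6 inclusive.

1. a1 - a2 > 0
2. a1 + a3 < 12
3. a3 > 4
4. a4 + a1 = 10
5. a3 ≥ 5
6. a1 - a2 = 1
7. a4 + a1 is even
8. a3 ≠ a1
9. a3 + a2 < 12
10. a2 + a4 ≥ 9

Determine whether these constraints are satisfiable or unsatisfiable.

Satisfiable

One satisfying assignment is a1 = 5, a2 = 4, a3 = 6, a4 = 5.
For the less obvious constraints — constraint 1: a1 - a2 = 1; constraint 2: a1 + a3 = 11; constraint 4: a4 + a1 = 10 — and the others hold by inspection.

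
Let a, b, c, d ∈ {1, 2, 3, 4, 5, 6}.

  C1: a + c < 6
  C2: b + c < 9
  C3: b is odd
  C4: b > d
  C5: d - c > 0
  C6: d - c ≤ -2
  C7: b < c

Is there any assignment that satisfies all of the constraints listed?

Unsatisfiable

Constraints 4, 5, and 7 give c < d, d < b, b < c. Chaining: c < d < b < c, which forces c < c — impossible.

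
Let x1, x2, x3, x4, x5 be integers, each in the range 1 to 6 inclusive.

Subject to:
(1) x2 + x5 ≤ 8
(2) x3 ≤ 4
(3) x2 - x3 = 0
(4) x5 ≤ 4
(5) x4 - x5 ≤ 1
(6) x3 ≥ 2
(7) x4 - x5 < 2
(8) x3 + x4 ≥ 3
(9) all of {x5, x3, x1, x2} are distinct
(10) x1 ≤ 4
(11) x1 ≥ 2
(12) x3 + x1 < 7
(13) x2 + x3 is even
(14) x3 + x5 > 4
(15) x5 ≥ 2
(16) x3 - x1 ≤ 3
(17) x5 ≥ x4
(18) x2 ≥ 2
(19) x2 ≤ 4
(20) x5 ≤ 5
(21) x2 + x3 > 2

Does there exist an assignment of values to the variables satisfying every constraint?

Constraints 2, 4, 6, 10, 11, 15, 18, and 19 confine each of x5, x3, x1, x2 to the 3 values {2, …, 4}.
Constraint 9 requires all 4 of them to be distinct, but only 3 values are available — impossible by the pigeonhole principle.

Unsatisfiable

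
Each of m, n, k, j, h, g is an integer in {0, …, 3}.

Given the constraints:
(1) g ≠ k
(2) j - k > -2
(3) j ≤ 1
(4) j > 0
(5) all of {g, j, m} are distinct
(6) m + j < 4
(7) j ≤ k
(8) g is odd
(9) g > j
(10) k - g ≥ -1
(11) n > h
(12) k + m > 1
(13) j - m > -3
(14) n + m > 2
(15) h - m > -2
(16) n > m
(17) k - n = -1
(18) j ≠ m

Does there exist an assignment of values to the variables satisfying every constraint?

Try m = 2, n = 3, k = 2, j = 1, h = 1, g = 3.
Check constraint 2: j - k = -1; constraint 6: m + j = 3; constraint 10: k - g = -1. The remaining constraints are straightforward to verify.

Satisfiable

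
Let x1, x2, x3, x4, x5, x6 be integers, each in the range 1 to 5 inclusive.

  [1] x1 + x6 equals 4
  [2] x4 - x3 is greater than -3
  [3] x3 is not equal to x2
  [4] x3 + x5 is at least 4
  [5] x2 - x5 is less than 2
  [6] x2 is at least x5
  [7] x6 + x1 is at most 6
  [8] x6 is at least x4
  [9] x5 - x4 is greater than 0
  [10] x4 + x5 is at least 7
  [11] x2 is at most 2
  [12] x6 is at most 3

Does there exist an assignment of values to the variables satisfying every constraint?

From constraints 8 and 12: x4 ≤ x6 ≤ 3. From constraints 6 and 11: x5 ≤ x2 ≤ 2. Hence x4 + x5 ≤ 5. But constraint 10 requires x4 + x5 ≥ 7, and 7 > 5. Contradiction.

Unsatisfiable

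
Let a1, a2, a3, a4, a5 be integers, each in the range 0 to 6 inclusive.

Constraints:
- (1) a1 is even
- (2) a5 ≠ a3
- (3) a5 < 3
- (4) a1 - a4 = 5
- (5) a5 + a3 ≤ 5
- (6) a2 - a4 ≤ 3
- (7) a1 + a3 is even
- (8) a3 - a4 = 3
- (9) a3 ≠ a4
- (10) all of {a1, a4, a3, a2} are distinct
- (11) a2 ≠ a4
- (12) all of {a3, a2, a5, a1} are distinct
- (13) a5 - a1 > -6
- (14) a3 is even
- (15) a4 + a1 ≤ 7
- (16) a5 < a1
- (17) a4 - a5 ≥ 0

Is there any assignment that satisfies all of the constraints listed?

Setting (a1, a2, a3, a4, a5) = (6, 2, 4, 1, 1) satisfies everything: constraint 4: a1 - a4 = 5; constraint 5: a5 + a3 = 5, and the others follow.

Satisfiable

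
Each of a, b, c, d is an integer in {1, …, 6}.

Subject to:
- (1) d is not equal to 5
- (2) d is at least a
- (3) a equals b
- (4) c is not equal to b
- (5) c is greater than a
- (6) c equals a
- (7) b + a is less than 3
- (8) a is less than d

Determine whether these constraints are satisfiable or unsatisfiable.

From constraints 3 and 6, c = a = b, so c = b. But constraint 4 says c ≠ b. Contradiction.

Unsatisfiable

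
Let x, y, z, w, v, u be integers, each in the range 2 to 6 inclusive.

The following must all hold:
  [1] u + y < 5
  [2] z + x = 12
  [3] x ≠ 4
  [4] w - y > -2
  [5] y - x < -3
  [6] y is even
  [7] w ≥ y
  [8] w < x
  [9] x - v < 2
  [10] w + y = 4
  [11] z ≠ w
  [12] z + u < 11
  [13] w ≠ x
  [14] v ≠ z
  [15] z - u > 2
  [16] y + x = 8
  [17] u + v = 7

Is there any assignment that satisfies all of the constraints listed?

The assignment x = 6, y = 2, z = 6, w = 2, v = 5, u = 2 works:
  constraint 1 holds since u + y = 4.
  constraint 2 holds since z + x = 12.
  constraint 4 holds since w - y = 0.
The rest check out directly.

Satisfiable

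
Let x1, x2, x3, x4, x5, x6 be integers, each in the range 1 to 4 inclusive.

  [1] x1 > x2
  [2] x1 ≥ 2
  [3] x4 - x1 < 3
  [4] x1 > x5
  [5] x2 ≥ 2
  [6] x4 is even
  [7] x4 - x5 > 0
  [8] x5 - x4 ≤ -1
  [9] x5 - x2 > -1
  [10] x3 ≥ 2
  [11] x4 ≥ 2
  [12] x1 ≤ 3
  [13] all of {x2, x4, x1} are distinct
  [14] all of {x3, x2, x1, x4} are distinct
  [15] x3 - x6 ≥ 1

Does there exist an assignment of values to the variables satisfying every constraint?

Constraints 2, 5, 10, and 11 confine each of x3, x2, x1, x4 to the 3 values {2, …, 4} (the domain already gives each ≤ 4).
Constraint 14 requires all 4 of them to be distinct, but only 3 values are available — impossible by the pigeonhole principle.

Unsatisfiable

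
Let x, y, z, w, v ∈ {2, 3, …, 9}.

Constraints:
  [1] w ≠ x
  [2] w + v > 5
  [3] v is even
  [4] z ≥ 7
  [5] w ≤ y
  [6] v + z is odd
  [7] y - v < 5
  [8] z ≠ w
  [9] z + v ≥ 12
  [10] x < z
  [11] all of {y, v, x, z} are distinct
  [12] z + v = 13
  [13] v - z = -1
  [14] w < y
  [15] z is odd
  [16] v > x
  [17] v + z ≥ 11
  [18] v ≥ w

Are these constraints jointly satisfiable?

Try x = 3, y = 9, z = 7, w = 2, v = 6.
Check constraint 2: w + v = 8; constraint 7: y - v = 3; constraint 9: z + v = 13. The remaining constraints are straightforward to verify.

Satisfiable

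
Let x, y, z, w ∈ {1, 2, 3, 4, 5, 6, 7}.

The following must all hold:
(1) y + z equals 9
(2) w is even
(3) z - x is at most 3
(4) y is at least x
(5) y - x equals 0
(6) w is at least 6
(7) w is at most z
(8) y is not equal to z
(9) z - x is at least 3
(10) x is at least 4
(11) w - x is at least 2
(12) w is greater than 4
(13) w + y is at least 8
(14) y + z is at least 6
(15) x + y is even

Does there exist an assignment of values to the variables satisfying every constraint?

From constraints 4 and 10: y ≥ x ≥ 4. From constraints 6 and 7: z ≥ w ≥ 6. Hence y + z ≥ 10. But constraint 1 requires y + z = 9, and 9 < 10. Contradiction.

Unsatisfiable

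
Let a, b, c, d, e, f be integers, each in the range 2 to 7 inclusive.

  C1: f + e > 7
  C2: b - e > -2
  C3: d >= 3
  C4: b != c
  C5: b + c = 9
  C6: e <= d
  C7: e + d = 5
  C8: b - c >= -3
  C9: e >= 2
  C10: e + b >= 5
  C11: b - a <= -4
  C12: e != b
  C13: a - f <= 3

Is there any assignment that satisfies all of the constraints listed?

Satisfiable

Setting (a, b, c, d, e, f) = (7, 3, 6, 3, 2, 7) satisfies everything: constraint 1: f + e = 9; constraint 2: b - e = 1; constraint 5: b + c = 9, and the others follow.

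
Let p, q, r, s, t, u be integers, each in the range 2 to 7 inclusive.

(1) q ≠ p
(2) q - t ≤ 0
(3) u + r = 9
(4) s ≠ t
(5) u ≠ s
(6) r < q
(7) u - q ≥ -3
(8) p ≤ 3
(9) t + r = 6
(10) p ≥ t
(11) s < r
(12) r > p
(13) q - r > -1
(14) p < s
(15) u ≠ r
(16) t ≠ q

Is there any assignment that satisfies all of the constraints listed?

Constraints 2, 6, 10, 11, and 14 give p < s, s < r, r < q, q ≤ t, t ≤ p. Chaining: p < s < r < q ≤ t ≤ p, which forces p < p — impossible.

Unsatisfiable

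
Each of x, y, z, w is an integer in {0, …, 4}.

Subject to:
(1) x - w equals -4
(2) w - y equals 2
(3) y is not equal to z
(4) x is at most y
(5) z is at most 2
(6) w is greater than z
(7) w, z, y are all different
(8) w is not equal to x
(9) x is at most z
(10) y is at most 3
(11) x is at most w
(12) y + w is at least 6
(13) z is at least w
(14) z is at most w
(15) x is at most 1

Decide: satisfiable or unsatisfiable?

Unsatisfiable

From constraint 10: y ≤ 3. From constraints 5 and 13: w ≤ z ≤ 2. Hence y + w ≤ 5. But constraint 12 requires y + w ≥ 6, and 6 > 5. Contradiction.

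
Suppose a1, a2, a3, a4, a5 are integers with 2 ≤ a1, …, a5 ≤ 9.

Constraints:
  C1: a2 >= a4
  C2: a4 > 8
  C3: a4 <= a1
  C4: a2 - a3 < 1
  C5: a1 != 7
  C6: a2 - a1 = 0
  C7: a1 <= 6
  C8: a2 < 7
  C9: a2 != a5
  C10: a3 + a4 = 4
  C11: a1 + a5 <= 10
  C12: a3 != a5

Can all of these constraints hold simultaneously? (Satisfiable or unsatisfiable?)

Unsatisfiable

From constraint 2: a4 ≥ 9. From constraints 3 and 7: a4 ≤ a1 and a1 ≤ 6, so a4 ≤ 6. But 6 < 9, so no value of a4 works.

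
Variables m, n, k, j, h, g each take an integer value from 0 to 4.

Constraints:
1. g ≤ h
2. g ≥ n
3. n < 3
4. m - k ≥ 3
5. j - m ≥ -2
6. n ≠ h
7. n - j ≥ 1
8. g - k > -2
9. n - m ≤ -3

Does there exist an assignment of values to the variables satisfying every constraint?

Unsatisfiable

Constraints 5, 7, and 9 give n − j ≥ 1, j − m ≥ -2, m − n ≥ 3.
Adding all 3 inequalities: the left sides telescope to 0, and the right sides sum to 1 + (-2) + 3 = 2. So 0 ≥ 2, which is false.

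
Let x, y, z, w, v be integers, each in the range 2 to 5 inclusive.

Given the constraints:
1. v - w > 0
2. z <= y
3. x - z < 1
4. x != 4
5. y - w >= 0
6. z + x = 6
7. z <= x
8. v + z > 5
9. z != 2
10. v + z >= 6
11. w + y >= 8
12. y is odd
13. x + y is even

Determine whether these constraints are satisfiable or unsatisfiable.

Take x = 3, y = 5, z = 3, w = 3, v = 5. Then constraint 1: v - w = 2; constraint 3: x - z = 0, and every other listed constraint is also met.

Satisfiable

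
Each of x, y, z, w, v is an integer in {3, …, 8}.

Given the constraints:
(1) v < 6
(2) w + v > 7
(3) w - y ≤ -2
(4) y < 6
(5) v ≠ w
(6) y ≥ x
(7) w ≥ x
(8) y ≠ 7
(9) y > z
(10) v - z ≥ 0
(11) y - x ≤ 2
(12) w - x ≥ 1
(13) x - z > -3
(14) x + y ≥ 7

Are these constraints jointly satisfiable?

Constraints 3, 11, and 12 give x − y ≥ -2, y − w ≥ 2, w − x ≥ 1.
Adding all 3 inequalities: the left sides telescope to 0, and the right sides sum to (-2) + 2 + 1 = 1. So 0 ≥ 1, which is false.

Unsatisfiable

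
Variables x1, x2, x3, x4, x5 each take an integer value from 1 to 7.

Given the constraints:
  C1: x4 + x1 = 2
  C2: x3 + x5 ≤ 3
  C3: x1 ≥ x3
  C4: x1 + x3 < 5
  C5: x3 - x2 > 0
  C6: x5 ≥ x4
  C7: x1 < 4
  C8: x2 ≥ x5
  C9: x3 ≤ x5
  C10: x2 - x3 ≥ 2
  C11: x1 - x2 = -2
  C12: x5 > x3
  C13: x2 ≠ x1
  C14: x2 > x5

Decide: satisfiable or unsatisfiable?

Unsatisfiable

Constraints 5, 12, and 14 give x5 < x2, x2 < x3, x3 < x5. Chaining: x5 < x2 < x3 < x5, which forces x5 < x5 — impossible.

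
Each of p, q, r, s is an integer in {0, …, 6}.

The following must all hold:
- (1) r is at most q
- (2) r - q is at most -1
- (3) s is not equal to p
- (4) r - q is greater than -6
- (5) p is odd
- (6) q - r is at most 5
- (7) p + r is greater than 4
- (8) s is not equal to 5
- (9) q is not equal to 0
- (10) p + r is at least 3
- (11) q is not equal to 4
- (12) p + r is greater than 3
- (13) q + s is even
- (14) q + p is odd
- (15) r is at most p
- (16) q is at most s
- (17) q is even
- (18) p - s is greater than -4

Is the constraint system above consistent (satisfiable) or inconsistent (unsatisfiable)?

Satisfiable

One satisfying assignment is p = 3, q = 6, r = 2, s = 6.
For the less obvious constraints — constraint 2: r - q = -4; constraint 4: r - q = -4; constraint 6: q - r = 4 — and the others hold by inspection.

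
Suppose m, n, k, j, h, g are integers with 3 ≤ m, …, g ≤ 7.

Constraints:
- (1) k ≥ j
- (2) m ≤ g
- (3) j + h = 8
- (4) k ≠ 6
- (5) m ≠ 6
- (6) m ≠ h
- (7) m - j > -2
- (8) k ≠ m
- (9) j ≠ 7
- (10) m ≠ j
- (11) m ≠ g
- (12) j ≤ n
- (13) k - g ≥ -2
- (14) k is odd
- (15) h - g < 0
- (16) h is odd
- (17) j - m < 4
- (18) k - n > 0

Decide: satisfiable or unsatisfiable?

Satisfiable

One satisfying assignment is m = 4, n = 6, k = 7, j = 5, h = 3, g = 6.
For the less obvious constraints — constraint 3: j + h = 8; constraint 7: m - j = -1; constraint 13: k - g = 1 — and the others hold by inspection.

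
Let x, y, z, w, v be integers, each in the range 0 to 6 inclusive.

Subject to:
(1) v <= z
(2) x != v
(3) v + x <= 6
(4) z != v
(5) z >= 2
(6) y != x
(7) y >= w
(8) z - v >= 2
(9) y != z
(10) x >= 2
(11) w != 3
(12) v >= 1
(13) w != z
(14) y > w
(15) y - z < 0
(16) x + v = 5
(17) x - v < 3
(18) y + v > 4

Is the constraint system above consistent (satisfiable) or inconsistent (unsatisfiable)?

Satisfiable

The assignment x = 3, y = 4, z = 6, w = 2, v = 2 works:
  constraint 3 holds since v + x = 5.
  constraint 8 holds since z - v = 4.
The rest check out directly.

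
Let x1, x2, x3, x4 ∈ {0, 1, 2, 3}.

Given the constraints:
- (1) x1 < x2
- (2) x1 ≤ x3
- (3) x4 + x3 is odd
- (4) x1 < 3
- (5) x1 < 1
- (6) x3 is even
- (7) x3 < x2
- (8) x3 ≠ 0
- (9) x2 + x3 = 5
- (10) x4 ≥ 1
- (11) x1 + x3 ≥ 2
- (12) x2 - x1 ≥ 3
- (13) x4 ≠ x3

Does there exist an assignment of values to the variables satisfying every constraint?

Satisfiable

Try x1 = 0, x2 = 3, x3 = 2, x4 = 1.
Check constraint 9: x2 + x3 = 5; constraint 11: x1 + x3 = 2; constraint 12: x2 - x1 = 3. The remaining constraints are straightforward to verify.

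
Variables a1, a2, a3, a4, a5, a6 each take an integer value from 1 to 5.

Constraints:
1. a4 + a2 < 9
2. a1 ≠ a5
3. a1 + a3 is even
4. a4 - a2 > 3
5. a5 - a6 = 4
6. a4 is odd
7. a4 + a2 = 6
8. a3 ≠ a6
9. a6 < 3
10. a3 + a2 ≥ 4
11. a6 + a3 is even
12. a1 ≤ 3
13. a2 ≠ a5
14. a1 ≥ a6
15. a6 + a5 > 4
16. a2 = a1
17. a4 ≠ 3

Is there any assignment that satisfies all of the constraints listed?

Satisfiable

Take a1 = 1, a2 = 1, a3 = 3, a4 = 5, a5 = 5, a6 = 1. Then constraint 1: a4 + a2 = 6; constraint 4: a4 - a2 = 4, and every other listed constraint is also met.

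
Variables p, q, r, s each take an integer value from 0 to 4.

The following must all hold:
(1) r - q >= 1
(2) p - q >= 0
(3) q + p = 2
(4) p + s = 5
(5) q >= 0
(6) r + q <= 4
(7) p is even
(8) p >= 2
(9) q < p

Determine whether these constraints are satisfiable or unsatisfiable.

The assignment p = 2, q = 0, r = 4, s = 3 works:
  constraint 1 holds since r - q = 4.
  constraint 2 holds since p - q = 2.
  constraint 3 holds since q + p = 2.
The rest check out directly.

Satisfiable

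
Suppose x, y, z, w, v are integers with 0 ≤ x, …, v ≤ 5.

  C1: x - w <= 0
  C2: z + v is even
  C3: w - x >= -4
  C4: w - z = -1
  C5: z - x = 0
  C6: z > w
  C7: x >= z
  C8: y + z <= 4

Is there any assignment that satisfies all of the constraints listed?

Unsatisfiable

Constraints 1, 6, and 7 give x ≤ w, w < z, z ≤ x. Chaining: x ≤ w < z ≤ x, which forces x < x — impossible.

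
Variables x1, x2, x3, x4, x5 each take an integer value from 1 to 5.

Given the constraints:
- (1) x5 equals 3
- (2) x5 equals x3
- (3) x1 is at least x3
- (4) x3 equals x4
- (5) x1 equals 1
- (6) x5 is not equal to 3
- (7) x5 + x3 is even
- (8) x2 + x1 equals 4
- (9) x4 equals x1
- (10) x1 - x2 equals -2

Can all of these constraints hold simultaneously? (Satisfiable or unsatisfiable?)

Constraint 1 fixes x5 = 3 and constraint 5 fixes x1 = 1. Constraints 2, 4, and 9 give x5 = x3 = x4 = x1, so x5 = x1. But 3 ≠ 1 — contradiction.

Unsatisfiable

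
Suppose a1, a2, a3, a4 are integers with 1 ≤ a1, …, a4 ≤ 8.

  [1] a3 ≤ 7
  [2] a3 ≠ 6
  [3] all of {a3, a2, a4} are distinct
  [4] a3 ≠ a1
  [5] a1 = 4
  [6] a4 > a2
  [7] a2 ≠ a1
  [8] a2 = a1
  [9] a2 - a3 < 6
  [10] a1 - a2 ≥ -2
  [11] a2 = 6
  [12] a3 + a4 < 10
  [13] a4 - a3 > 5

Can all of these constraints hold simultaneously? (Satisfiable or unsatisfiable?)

Unsatisfiable

Constraint 11 fixes a2 = 6 and constraint 5 fixes a1 = 4, but constraint 8 requires a2 = a1. Since 6 ≠ 4, contradiction.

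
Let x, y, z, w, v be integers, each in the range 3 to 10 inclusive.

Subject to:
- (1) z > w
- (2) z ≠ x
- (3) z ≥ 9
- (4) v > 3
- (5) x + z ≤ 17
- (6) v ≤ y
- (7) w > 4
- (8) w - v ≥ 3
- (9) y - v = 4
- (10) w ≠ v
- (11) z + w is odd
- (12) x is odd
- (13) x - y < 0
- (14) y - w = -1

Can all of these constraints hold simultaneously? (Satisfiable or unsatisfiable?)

Satisfiable

One satisfying assignment is x = 7, y = 8, z = 10, w = 9, v = 4.
For the less obvious constraints — constraint 5: x + z = 17; constraint 8: w - v = 5 — and the others hold by inspection.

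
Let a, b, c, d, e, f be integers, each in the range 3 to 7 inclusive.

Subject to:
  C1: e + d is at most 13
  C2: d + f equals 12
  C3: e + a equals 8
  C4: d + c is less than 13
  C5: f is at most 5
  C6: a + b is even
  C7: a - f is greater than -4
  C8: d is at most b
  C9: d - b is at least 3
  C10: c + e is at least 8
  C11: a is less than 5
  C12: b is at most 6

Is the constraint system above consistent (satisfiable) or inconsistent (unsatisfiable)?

From constraints 8 and 12: d ≤ b ≤ 6. From constraint 5: f ≤ 5. Hence d + f ≤ 11. But constraint 2 requires d + f = 12, and 12 > 11. Contradiction.

Unsatisfiable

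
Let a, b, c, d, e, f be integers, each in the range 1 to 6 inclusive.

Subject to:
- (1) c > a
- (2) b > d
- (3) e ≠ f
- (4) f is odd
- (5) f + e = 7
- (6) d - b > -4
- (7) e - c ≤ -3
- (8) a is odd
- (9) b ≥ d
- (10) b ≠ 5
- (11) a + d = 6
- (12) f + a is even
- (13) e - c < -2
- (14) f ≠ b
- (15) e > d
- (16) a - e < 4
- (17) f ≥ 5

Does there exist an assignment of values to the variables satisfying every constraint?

Try a = 5, b = 4, c = 6, d = 1, e = 2, f = 5.
Check constraint 5: f + e = 7; constraint 6: d - b = -3; constraint 7: e - c = -4. The remaining constraints are straightforward to verify.

Satisfiable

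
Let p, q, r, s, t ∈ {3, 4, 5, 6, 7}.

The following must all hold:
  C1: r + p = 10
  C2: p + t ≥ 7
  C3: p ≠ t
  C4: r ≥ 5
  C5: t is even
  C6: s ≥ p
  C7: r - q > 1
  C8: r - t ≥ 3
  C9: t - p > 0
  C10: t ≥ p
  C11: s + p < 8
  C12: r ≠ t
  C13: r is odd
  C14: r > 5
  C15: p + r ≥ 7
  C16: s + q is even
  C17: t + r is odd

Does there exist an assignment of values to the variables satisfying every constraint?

One satisfying assignment is p = 3, q = 5, r = 7, s = 3, t = 4.
For the less obvious constraints — constraint 1: r + p = 10; constraint 2: p + t = 7; constraint 7: r - q = 2 — and the others hold by inspection.

Satisfiable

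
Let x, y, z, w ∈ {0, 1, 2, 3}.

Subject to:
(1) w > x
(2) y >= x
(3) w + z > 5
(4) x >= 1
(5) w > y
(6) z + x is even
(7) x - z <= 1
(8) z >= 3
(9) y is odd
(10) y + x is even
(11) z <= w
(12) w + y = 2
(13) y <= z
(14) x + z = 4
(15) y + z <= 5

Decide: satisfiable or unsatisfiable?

Unsatisfiable

From constraints 8 and 11: w ≥ z ≥ 3. From constraints 2 and 4: y ≥ x ≥ 1. Hence w + y ≥ 4. But constraint 12 requires w + y = 2, and 2 < 4. Contradiction.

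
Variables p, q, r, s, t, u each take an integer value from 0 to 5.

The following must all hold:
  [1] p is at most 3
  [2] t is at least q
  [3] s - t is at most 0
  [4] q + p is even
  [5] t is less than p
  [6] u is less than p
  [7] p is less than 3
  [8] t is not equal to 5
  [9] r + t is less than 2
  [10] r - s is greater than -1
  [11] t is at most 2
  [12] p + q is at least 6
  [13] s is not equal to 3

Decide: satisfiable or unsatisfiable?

Unsatisfiable

From constraint 1: p ≤ 3. From constraints 2 and 11: q ≤ t ≤ 2. Hence p + q ≤ 5. But constraint 12 requires p + q ≥ 6, and 6 > 5. Contradiction.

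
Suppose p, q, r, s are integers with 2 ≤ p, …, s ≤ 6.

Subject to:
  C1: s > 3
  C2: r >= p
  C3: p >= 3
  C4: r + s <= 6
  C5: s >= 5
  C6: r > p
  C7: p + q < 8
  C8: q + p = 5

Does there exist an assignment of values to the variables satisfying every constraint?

From constraints 2 and 3: r ≥ p ≥ 3. From constraint 5: s ≥ 5. Hence r + s ≥ 8. But constraint 4 requires r + s ≤ 6, and 6 < 8. Contradiction.

Unsatisfiable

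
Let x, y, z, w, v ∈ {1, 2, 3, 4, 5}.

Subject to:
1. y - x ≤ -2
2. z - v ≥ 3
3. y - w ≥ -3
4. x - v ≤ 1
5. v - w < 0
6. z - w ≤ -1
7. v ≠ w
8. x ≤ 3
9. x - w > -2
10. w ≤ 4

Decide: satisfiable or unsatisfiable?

Constraints 1, 2, 3, 4, and 6 give z − v ≥ 3, v − x ≥ -1, x − y ≥ 2, y − w ≥ -3, w − z ≥ 1.
Adding all 5 inequalities: the left sides telescope to 0, and the right sides sum to 3 + (-1) + 2 + (-3) + 1 = 2. So 0 ≥ 2, which is false.

Unsatisfiable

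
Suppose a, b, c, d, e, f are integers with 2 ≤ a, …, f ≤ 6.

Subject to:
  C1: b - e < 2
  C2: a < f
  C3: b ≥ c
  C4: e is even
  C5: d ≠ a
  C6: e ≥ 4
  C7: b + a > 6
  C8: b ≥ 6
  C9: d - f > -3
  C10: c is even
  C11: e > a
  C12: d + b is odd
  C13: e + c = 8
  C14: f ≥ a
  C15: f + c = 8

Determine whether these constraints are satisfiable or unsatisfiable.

Setting (a, b, c, d, e, f) = (2, 6, 2, 5, 6, 6) satisfies everything: constraint 1: b - e = 0; constraint 7: b + a = 8; constraint 9: d - f = -1, and the others follow.

Satisfiable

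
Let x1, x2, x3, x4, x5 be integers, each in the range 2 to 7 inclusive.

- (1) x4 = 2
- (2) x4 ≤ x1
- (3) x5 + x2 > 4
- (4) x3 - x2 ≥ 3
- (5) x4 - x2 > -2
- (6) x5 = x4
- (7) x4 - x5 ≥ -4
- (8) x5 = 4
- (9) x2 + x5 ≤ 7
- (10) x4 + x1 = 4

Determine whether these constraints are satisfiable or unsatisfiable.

Constraint 8 fixes x5 = 4 and constraint 1 fixes x4 = 2, but constraint 6 requires x5 = x4. Since 4 ≠ 2, contradiction.

Unsatisfiable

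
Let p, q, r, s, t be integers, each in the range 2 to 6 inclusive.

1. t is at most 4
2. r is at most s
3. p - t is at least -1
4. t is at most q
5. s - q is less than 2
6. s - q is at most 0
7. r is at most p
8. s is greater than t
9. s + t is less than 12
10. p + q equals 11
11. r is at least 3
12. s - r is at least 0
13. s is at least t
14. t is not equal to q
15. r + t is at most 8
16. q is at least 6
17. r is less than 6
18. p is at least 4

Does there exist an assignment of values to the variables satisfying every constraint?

One satisfying assignment is p = 5, q = 6, r = 3, s = 6, t = 3.
For the less obvious constraints — constraint 3: p - t = 2; constraint 5: s - q = 0 — and the others hold by inspection.

Satisfiable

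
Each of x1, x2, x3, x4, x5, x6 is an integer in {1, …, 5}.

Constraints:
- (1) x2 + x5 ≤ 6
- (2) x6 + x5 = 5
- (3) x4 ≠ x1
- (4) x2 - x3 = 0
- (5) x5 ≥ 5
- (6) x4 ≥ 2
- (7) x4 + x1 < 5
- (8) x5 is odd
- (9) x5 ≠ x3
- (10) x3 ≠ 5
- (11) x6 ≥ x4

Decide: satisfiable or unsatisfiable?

Unsatisfiable

From constraints 6 and 11: x6 ≥ x4 ≥ 2. From constraint 5: x5 ≥ 5. Hence x6 + x5 ≥ 7. But constraint 2 requires x6 + x5 = 5, and 5 < 7. Contradiction.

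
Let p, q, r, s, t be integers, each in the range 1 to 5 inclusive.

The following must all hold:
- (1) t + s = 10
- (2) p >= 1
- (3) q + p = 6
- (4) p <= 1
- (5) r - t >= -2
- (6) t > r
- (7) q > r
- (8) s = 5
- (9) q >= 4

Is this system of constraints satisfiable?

The assignment p = 1, q = 5, r = 3, s = 5, t = 5 works:
  constraint 1 holds since t + s = 10.
  constraint 3 holds since q + p = 6.
The rest check out directly.

Satisfiable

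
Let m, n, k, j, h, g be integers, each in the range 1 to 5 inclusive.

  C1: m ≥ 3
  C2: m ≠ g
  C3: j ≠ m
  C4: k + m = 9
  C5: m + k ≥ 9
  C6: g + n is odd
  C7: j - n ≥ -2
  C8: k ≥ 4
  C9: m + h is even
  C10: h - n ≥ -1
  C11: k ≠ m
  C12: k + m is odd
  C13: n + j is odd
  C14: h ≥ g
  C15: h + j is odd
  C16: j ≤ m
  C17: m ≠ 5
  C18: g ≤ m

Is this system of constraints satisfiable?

Satisfiable

Take m = 4, n = 2, k = 5, j = 1, h = 4, g = 1. Then constraint 4: k + m = 9; constraint 5: m + k = 9, and every other listed constraint is also met.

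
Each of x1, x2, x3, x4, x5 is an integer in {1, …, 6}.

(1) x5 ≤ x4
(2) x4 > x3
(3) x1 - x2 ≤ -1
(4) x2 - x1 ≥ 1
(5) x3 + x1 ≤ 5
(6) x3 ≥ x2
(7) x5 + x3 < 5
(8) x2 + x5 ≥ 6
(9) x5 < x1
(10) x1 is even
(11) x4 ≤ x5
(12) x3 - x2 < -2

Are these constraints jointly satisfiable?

Constraints 2, 3, 6, 9, and 11 give x5 < x1, x1 < x2, x2 ≤ x3, x3 < x4, x4 ≤ x5. Chaining: x5 < x1 < x2 ≤ x3 < x4 ≤ x5, which forces x5 < x5 — impossible.

Unsatisfiable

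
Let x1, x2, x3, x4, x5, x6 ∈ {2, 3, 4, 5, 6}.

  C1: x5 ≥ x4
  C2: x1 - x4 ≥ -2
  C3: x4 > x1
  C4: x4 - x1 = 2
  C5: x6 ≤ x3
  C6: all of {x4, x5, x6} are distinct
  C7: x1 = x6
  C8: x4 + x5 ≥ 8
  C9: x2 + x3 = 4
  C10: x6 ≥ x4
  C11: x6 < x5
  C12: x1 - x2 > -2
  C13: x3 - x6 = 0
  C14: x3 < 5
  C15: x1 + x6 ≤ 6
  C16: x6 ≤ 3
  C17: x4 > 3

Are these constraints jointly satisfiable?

From constraint 17: x4 ≥ 4. From constraints 10 and 16: x4 ≤ x6 and x6 ≤ 3, so x4 ≤ 3. But 3 < 4, so no value of x4 works.

Unsatisfiable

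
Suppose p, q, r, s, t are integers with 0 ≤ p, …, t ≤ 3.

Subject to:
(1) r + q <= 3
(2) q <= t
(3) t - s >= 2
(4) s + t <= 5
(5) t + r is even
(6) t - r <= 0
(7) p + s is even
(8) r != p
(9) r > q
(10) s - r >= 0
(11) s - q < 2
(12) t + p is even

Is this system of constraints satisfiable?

Unsatisfiable

Constraints 3, 6, and 10 give r − t ≥ 0, t − s ≥ 2, s − r ≥ 0.
Adding all 3 inequalities: the left sides telescope to 0, and the right sides sum to 0 + 2 + 0 = 2. So 0 ≥ 2, which is false.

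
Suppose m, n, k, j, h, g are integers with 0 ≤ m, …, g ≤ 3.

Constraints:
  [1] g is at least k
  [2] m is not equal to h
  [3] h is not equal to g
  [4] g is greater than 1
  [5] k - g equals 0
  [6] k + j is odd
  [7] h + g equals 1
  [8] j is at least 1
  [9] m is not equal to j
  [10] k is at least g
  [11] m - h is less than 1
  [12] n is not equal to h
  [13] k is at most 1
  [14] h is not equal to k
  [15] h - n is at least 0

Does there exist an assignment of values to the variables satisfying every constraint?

Unsatisfiable

From constraint 4: g ≥ 2. From constraints 10 and 13: g ≤ k and k ≤ 1, so g ≤ 1. But 1 < 2, so no value of g works.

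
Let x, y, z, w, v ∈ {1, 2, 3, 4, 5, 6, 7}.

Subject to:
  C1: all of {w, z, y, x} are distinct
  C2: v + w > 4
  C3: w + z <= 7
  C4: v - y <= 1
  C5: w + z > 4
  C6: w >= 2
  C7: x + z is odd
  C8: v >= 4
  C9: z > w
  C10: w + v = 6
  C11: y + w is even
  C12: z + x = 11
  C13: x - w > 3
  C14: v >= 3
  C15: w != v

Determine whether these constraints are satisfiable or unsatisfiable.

Satisfiable

One satisfying assignment is x = 6, y = 4, z = 5, w = 2, v = 4.
For the less obvious constraints — constraint 2: v + w = 6; constraint 3: w + z = 7 — and the others hold by inspection.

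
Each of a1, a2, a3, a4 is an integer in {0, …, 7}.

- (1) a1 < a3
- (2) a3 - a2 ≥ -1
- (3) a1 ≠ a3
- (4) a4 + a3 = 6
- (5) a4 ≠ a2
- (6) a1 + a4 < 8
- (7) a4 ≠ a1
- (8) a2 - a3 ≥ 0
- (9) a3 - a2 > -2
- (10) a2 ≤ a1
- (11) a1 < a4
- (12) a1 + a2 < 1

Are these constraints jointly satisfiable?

Constraints 1, 8, and 10 give a2 ≤ a1, a1 < a3, a3 ≤ a2. Chaining: a2 ≤ a1 < a3 ≤ a2, which forces a2 < a2 — impossible.

Unsatisfiable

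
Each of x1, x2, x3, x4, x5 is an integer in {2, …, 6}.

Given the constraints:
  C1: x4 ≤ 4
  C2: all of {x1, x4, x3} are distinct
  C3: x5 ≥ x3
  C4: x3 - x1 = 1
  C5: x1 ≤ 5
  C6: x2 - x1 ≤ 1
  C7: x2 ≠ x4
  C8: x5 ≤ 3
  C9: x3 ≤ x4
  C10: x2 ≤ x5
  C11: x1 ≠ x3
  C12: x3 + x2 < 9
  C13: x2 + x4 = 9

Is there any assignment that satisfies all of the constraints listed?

Unsatisfiable

From constraints 8 and 10: x2 ≤ x5 ≤ 3. From constraint 1: x4 ≤ 4. Hence x2 + x4 ≤ 7. But constraint 13 requires x2 + x4 = 9, and 9 > 7. Contradiction.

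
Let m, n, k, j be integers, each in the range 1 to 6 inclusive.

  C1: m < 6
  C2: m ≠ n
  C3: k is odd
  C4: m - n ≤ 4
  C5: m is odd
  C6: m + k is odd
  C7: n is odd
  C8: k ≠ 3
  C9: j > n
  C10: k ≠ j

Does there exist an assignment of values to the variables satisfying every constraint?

Constraint 5 makes m odd and constraint 3 makes k odd, so m + k must be even. Constraint 6 says m + k is odd — contradiction.

Unsatisfiable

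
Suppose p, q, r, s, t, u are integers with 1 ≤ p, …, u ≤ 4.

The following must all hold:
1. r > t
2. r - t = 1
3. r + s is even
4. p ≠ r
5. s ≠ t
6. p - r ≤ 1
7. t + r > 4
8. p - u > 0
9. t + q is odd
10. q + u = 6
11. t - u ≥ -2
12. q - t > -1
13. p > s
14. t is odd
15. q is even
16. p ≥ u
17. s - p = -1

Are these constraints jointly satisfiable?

One satisfying assignment is p = 3, q = 4, r = 4, s = 2, t = 3, u = 2.
For the less obvious constraints — constraint 2: r - t = 1; constraint 6: p - r = -1; constraint 7: t + r = 7 — and the others hold by inspection.

Satisfiable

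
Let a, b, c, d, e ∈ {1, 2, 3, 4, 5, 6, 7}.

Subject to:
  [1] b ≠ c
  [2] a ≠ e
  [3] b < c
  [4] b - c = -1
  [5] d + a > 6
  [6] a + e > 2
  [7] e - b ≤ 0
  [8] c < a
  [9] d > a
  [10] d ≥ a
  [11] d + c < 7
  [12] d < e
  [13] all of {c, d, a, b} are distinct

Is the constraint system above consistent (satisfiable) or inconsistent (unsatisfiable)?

Unsatisfiable

Constraints 3, 7, 8, 10, and 12 give d < e, e ≤ b, b < c, c < a, a ≤ d. Chaining: d < e ≤ b < c < a ≤ d, which forces d < d — impossible.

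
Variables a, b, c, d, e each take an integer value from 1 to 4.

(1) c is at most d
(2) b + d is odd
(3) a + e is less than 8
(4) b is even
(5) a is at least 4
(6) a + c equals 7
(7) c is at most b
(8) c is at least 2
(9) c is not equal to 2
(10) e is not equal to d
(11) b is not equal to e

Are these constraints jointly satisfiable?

Satisfiable

Take a = 4, b = 4, c = 3, d = 3, e = 1. Then constraint 2: b + d = 7 is odd; constraint 3: a + e = 5; constraint 6: a + c = 7, and every other listed constraint is also met.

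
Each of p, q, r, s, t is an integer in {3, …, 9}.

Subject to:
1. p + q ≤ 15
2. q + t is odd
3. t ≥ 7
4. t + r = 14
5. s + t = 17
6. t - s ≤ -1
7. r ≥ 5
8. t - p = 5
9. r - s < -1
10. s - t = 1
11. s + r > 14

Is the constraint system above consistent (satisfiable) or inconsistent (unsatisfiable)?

Take p = 3, q = 9, r = 6, s = 9, t = 8. Then constraint 1: p + q = 12; constraint 4: t + r = 14, and every other listed constraint is also met.

Satisfiable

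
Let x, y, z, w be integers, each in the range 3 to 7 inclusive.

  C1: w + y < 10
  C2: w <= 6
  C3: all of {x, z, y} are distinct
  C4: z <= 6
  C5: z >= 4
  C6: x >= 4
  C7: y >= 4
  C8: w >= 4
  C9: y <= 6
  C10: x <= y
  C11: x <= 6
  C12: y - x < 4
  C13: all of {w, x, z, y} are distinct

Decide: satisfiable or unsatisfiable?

Constraints 2, 4, 5, 6, 7, 8, 9, and 11 confine each of w, x, z, y to the 3 values {4, …, 6}.
Constraint 13 requires all 4 of them to be distinct, but only 3 values are available — impossible by the pigeonhole principle.

Unsatisfiable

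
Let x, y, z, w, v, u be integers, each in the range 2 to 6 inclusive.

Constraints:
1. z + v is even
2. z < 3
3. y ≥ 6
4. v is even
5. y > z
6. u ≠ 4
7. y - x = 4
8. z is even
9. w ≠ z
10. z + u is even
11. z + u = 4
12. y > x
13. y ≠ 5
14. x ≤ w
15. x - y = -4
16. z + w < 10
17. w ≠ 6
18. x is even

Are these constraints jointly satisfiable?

Setting (x, y, z, w, v, u) = (2, 6, 2, 5, 2, 2) satisfies everything: constraint 7: y - x = 4; constraint 11: z + u = 4, and the others follow.

Satisfiable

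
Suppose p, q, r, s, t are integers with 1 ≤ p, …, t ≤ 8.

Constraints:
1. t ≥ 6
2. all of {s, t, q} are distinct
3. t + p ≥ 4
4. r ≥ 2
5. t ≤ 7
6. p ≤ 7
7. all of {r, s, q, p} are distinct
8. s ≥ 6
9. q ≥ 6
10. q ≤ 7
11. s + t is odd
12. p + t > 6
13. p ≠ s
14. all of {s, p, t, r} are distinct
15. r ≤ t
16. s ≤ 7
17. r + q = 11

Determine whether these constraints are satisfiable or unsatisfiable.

Constraints 1, 5, 8, 9, 10, and 16 confine each of s, t, q to the 2 values {6, 7}.
Constraint 2 requires all 3 of them to be distinct, but only 2 values are available — impossible by the pigeonhole principle.

Unsatisfiable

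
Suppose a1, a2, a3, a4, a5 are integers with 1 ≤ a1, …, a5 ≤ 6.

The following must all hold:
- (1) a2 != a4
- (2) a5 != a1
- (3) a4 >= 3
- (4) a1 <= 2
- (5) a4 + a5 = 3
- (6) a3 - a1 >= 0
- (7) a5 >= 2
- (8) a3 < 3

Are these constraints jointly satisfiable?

Unsatisfiable

From constraint 3: a4 ≥ 3. From constraint 7: a5 ≥ 2. Hence a4 + a5 ≥ 5. But constraint 5 requires a4 + a5 = 3, and 3 < 5. Contradiction.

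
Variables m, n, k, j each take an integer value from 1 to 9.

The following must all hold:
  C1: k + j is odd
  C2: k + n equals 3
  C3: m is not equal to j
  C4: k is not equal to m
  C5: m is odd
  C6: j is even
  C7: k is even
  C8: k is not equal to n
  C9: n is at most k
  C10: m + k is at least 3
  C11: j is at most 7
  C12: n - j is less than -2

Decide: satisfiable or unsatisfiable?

Constraint 7 makes k even and constraint 6 makes j even, so k + j must be even. Constraint 1 says k + j is odd — contradiction.

Unsatisfiable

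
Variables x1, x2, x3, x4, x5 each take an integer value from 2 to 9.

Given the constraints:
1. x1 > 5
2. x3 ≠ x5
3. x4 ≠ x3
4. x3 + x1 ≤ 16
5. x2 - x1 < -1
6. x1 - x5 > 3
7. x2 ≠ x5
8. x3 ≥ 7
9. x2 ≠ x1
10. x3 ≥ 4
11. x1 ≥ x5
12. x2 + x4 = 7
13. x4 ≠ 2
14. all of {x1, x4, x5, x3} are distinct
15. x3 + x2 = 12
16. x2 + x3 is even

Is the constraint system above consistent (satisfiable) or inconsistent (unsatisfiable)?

Satisfiable

Take x1 = 6, x2 = 3, x3 = 9, x4 = 4, x5 = 2. Then constraint 4: x3 + x1 = 15; constraint 5: x2 - x1 = -3, and every other listed constraint is also met.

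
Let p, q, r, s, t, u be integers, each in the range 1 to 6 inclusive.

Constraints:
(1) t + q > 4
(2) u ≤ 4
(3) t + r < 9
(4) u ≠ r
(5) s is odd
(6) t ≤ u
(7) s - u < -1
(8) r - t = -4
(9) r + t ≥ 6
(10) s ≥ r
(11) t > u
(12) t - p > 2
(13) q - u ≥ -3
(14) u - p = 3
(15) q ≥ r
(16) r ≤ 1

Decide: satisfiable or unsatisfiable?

Unsatisfiable

From constraint 16: r ≤ 1. From constraints 2 and 6: t ≤ u ≤ 4. Hence r + t ≤ 5. But constraint 9 requires r + t ≥ 6, and 6 > 5. Contradiction.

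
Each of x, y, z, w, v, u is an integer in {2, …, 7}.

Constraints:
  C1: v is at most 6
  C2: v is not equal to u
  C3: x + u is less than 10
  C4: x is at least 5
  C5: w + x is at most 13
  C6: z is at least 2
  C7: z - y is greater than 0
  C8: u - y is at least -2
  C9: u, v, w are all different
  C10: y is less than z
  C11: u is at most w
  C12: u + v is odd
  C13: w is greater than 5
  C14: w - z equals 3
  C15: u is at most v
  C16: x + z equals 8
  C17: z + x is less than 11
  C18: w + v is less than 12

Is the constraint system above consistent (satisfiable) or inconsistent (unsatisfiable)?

Satisfiable

The assignment x = 5, y = 2, z = 3, w = 6, v = 4, u = 3 works:
  constraint 3 holds since x + u = 8.
  constraint 5 holds since w + x = 11.
  constraint 7 holds since z - y = 1.
The rest check out directly.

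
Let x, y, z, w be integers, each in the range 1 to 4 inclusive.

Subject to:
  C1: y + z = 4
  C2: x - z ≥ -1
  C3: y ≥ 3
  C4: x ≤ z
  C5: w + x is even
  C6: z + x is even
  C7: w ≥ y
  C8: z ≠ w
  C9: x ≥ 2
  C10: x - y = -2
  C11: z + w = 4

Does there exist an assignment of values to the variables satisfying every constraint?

Unsatisfiable

From constraints 4 and 9: z ≥ x ≥ 2. From constraints 3 and 7: w ≥ y ≥ 3. Hence z + w ≥ 5. But constraint 11 requires z + w = 4, and 4 < 5. Contradiction.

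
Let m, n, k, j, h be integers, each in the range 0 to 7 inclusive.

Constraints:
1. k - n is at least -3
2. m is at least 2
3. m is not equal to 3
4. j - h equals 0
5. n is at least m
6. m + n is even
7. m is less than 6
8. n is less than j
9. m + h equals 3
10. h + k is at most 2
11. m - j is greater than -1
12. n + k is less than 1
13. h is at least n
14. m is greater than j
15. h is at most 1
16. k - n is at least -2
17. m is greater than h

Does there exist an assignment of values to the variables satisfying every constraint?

Unsatisfiable

From constraints 2 and 5: n ≥ m and m ≥ 2, so n ≥ 2. From constraints 13 and 15: n ≤ h and h ≤ 1, so n ≤ 1. But 1 < 2, so no value of n works.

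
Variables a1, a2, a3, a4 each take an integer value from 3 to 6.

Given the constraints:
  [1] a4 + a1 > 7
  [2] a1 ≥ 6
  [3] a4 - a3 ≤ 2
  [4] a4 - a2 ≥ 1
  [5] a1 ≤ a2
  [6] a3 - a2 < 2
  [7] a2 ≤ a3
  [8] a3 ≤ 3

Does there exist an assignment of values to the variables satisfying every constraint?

From constraints 2 and 5: a2 ≥ a1 and a1 ≥ 6, so a2 ≥ 6. From constraints 7 and 8: a2 ≤ a3 and a3 ≤ 3, so a2 ≤ 3. But 3 < 6, so no value of a2 works.

Unsatisfiable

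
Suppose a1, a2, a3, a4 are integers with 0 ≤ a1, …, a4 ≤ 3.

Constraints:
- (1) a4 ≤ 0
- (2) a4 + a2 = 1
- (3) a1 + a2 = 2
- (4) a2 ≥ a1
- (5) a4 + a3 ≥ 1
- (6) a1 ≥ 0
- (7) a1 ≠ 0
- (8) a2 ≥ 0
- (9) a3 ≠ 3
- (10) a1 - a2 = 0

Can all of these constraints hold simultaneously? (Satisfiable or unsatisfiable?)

Try a1 = 1, a2 = 1, a3 = 2, a4 = 0.
Check constraint 2: a4 + a2 = 1; constraint 3: a1 + a2 = 2; constraint 5: a4 + a3 = 2. The remaining constraints are straightforward to verify.

Satisfiable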